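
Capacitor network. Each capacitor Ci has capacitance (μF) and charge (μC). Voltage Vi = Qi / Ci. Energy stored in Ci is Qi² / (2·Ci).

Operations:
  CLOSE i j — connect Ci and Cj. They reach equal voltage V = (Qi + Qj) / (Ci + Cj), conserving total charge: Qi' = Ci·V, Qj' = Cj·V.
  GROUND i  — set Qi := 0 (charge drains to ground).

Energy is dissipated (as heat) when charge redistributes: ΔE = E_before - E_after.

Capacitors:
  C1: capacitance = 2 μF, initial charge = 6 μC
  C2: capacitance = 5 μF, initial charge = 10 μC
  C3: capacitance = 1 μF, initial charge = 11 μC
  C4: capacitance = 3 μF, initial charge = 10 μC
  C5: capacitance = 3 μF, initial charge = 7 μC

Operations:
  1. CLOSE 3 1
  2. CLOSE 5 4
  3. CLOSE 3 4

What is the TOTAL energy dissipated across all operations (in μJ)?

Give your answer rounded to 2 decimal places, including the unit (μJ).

Answer: 25.09 μJ

Derivation:
Initial: C1(2μF, Q=6μC, V=3.00V), C2(5μF, Q=10μC, V=2.00V), C3(1μF, Q=11μC, V=11.00V), C4(3μF, Q=10μC, V=3.33V), C5(3μF, Q=7μC, V=2.33V)
Op 1: CLOSE 3-1: Q_total=17.00, C_total=3.00, V=5.67; Q3=5.67, Q1=11.33; dissipated=21.333
Op 2: CLOSE 5-4: Q_total=17.00, C_total=6.00, V=2.83; Q5=8.50, Q4=8.50; dissipated=0.750
Op 3: CLOSE 3-4: Q_total=14.17, C_total=4.00, V=3.54; Q3=3.54, Q4=10.62; dissipated=3.010
Total dissipated: 25.094 μJ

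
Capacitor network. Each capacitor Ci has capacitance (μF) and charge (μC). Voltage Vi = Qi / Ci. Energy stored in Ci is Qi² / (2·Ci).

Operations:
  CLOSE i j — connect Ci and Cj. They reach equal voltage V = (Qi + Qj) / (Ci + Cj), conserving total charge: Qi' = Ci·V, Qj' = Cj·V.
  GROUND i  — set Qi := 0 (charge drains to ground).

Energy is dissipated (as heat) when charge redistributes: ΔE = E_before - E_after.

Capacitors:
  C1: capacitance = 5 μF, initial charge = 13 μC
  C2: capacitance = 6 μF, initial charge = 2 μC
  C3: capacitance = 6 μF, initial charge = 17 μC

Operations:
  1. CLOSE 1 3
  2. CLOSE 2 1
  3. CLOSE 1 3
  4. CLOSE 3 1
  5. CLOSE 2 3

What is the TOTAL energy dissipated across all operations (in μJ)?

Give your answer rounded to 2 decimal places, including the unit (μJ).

Initial: C1(5μF, Q=13μC, V=2.60V), C2(6μF, Q=2μC, V=0.33V), C3(6μF, Q=17μC, V=2.83V)
Op 1: CLOSE 1-3: Q_total=30.00, C_total=11.00, V=2.73; Q1=13.64, Q3=16.36; dissipated=0.074
Op 2: CLOSE 2-1: Q_total=15.64, C_total=11.00, V=1.42; Q2=8.53, Q1=7.11; dissipated=7.815
Op 3: CLOSE 1-3: Q_total=23.47, C_total=11.00, V=2.13; Q1=10.67, Q3=12.80; dissipated=2.325
Op 4: CLOSE 3-1: Q_total=23.47, C_total=11.00, V=2.13; Q3=12.80, Q1=10.67; dissipated=0.000
Op 5: CLOSE 2-3: Q_total=21.33, C_total=12.00, V=1.78; Q2=10.67, Q3=10.67; dissipated=0.761
Total dissipated: 10.975 μJ

Answer: 10.98 μJ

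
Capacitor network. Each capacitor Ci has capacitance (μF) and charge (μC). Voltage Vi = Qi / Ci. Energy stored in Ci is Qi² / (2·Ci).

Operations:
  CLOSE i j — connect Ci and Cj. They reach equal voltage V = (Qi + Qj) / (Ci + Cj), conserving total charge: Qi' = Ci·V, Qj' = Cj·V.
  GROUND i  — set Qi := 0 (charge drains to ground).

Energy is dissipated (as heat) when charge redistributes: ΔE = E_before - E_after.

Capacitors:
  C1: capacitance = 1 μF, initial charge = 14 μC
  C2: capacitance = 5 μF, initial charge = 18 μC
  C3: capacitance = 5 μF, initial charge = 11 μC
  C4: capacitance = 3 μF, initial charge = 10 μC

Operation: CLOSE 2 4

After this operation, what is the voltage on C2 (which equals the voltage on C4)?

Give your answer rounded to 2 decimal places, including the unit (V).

Initial: C1(1μF, Q=14μC, V=14.00V), C2(5μF, Q=18μC, V=3.60V), C3(5μF, Q=11μC, V=2.20V), C4(3μF, Q=10μC, V=3.33V)
Op 1: CLOSE 2-4: Q_total=28.00, C_total=8.00, V=3.50; Q2=17.50, Q4=10.50; dissipated=0.067

Answer: 3.50 V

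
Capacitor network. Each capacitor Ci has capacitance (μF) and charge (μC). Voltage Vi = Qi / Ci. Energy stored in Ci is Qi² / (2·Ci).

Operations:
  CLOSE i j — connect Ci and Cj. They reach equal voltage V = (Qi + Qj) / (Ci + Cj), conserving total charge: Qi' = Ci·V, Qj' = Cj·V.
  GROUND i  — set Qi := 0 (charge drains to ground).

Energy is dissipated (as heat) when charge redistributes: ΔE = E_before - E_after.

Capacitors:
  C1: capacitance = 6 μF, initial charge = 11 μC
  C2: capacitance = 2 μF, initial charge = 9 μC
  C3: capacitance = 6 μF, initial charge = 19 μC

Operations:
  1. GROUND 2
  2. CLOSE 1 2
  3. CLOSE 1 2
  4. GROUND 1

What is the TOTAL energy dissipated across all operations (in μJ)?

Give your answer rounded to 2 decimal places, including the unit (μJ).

Answer: 28.44 μJ

Derivation:
Initial: C1(6μF, Q=11μC, V=1.83V), C2(2μF, Q=9μC, V=4.50V), C3(6μF, Q=19μC, V=3.17V)
Op 1: GROUND 2: Q2=0; energy lost=20.250
Op 2: CLOSE 1-2: Q_total=11.00, C_total=8.00, V=1.38; Q1=8.25, Q2=2.75; dissipated=2.521
Op 3: CLOSE 1-2: Q_total=11.00, C_total=8.00, V=1.38; Q1=8.25, Q2=2.75; dissipated=0.000
Op 4: GROUND 1: Q1=0; energy lost=5.672
Total dissipated: 28.443 μJ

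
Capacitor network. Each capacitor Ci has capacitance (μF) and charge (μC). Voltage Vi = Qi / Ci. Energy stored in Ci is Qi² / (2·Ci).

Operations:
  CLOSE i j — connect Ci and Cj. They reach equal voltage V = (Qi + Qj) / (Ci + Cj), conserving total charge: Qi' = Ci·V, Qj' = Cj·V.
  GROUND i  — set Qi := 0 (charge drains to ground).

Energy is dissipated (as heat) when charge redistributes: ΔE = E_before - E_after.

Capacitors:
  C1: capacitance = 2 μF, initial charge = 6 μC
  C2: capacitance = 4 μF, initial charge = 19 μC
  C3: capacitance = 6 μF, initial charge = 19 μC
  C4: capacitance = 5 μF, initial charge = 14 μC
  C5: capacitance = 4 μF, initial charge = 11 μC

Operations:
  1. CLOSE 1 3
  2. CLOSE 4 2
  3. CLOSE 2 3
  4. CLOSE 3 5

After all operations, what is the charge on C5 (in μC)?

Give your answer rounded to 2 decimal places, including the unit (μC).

Answer: 12.42 μC

Derivation:
Initial: C1(2μF, Q=6μC, V=3.00V), C2(4μF, Q=19μC, V=4.75V), C3(6μF, Q=19μC, V=3.17V), C4(5μF, Q=14μC, V=2.80V), C5(4μF, Q=11μC, V=2.75V)
Op 1: CLOSE 1-3: Q_total=25.00, C_total=8.00, V=3.12; Q1=6.25, Q3=18.75; dissipated=0.021
Op 2: CLOSE 4-2: Q_total=33.00, C_total=9.00, V=3.67; Q4=18.33, Q2=14.67; dissipated=4.225
Op 3: CLOSE 2-3: Q_total=33.42, C_total=10.00, V=3.34; Q2=13.37, Q3=20.05; dissipated=0.352
Op 4: CLOSE 3-5: Q_total=31.05, C_total=10.00, V=3.10; Q3=18.63, Q5=12.42; dissipated=0.420
Final charges: Q1=6.25, Q2=13.37, Q3=18.63, Q4=18.33, Q5=12.42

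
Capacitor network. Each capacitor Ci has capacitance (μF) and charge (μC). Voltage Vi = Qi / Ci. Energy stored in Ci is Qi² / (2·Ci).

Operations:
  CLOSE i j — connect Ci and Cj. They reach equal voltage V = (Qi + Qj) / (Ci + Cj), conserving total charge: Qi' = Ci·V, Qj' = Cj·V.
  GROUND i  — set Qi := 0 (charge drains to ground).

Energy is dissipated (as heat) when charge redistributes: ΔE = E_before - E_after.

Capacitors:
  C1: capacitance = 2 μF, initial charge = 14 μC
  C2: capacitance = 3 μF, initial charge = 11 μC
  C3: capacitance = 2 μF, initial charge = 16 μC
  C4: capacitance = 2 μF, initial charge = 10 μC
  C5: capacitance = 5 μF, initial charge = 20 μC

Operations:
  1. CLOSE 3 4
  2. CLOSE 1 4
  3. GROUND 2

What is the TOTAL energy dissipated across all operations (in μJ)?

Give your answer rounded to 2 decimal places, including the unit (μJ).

Answer: 24.79 μJ

Derivation:
Initial: C1(2μF, Q=14μC, V=7.00V), C2(3μF, Q=11μC, V=3.67V), C3(2μF, Q=16μC, V=8.00V), C4(2μF, Q=10μC, V=5.00V), C5(5μF, Q=20μC, V=4.00V)
Op 1: CLOSE 3-4: Q_total=26.00, C_total=4.00, V=6.50; Q3=13.00, Q4=13.00; dissipated=4.500
Op 2: CLOSE 1-4: Q_total=27.00, C_total=4.00, V=6.75; Q1=13.50, Q4=13.50; dissipated=0.125
Op 3: GROUND 2: Q2=0; energy lost=20.167
Total dissipated: 24.792 μJ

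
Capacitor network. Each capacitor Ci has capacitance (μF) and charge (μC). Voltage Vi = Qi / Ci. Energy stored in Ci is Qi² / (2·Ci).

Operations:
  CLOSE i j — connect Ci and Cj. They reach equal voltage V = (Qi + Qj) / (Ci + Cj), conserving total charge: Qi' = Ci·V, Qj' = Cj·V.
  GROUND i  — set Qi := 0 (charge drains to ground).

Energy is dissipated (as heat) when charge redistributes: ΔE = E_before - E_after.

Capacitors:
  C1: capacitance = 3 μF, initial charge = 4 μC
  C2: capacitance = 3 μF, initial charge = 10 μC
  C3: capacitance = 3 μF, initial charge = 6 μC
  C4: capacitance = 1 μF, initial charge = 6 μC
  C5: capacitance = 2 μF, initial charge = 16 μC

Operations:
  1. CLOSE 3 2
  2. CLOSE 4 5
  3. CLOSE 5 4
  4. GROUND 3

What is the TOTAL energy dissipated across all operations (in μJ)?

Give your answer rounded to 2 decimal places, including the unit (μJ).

Initial: C1(3μF, Q=4μC, V=1.33V), C2(3μF, Q=10μC, V=3.33V), C3(3μF, Q=6μC, V=2.00V), C4(1μF, Q=6μC, V=6.00V), C5(2μF, Q=16μC, V=8.00V)
Op 1: CLOSE 3-2: Q_total=16.00, C_total=6.00, V=2.67; Q3=8.00, Q2=8.00; dissipated=1.333
Op 2: CLOSE 4-5: Q_total=22.00, C_total=3.00, V=7.33; Q4=7.33, Q5=14.67; dissipated=1.333
Op 3: CLOSE 5-4: Q_total=22.00, C_total=3.00, V=7.33; Q5=14.67, Q4=7.33; dissipated=0.000
Op 4: GROUND 3: Q3=0; energy lost=10.667
Total dissipated: 13.333 μJ

Answer: 13.33 μJ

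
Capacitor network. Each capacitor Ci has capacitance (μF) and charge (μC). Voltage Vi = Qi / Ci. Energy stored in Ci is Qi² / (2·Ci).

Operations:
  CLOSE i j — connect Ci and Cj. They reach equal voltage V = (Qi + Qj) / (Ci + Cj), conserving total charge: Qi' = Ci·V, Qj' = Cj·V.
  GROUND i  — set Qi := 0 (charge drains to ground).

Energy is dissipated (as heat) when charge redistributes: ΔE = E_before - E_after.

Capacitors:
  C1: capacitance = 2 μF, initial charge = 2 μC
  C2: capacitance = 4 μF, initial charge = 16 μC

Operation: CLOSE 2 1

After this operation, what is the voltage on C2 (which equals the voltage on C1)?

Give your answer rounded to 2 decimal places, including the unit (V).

Answer: 3.00 V

Derivation:
Initial: C1(2μF, Q=2μC, V=1.00V), C2(4μF, Q=16μC, V=4.00V)
Op 1: CLOSE 2-1: Q_total=18.00, C_total=6.00, V=3.00; Q2=12.00, Q1=6.00; dissipated=6.000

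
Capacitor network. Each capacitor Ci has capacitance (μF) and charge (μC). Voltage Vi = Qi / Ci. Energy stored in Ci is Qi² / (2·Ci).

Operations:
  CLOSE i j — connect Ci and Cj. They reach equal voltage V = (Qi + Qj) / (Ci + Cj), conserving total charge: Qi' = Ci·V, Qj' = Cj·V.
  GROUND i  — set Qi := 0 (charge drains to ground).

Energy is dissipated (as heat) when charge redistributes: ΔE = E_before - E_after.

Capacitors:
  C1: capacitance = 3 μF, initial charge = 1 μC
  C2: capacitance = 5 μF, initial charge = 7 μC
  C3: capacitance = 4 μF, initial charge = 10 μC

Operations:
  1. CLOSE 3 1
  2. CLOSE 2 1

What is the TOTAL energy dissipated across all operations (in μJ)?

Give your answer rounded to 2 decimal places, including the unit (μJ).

Answer: 4.05 μJ

Derivation:
Initial: C1(3μF, Q=1μC, V=0.33V), C2(5μF, Q=7μC, V=1.40V), C3(4μF, Q=10μC, V=2.50V)
Op 1: CLOSE 3-1: Q_total=11.00, C_total=7.00, V=1.57; Q3=6.29, Q1=4.71; dissipated=4.024
Op 2: CLOSE 2-1: Q_total=11.71, C_total=8.00, V=1.46; Q2=7.32, Q1=4.39; dissipated=0.028
Total dissipated: 4.051 μJ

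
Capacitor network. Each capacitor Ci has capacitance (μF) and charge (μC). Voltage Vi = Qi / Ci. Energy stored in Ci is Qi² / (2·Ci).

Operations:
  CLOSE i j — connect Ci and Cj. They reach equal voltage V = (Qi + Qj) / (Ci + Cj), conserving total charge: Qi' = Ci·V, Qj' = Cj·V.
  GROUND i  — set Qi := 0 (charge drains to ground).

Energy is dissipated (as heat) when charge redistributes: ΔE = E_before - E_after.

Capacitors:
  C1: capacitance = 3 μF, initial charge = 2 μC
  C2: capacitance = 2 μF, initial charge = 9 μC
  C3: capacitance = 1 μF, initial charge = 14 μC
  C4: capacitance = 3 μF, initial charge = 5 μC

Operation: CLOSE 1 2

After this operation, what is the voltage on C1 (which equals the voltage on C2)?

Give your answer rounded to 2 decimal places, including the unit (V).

Initial: C1(3μF, Q=2μC, V=0.67V), C2(2μF, Q=9μC, V=4.50V), C3(1μF, Q=14μC, V=14.00V), C4(3μF, Q=5μC, V=1.67V)
Op 1: CLOSE 1-2: Q_total=11.00, C_total=5.00, V=2.20; Q1=6.60, Q2=4.40; dissipated=8.817

Answer: 2.20 V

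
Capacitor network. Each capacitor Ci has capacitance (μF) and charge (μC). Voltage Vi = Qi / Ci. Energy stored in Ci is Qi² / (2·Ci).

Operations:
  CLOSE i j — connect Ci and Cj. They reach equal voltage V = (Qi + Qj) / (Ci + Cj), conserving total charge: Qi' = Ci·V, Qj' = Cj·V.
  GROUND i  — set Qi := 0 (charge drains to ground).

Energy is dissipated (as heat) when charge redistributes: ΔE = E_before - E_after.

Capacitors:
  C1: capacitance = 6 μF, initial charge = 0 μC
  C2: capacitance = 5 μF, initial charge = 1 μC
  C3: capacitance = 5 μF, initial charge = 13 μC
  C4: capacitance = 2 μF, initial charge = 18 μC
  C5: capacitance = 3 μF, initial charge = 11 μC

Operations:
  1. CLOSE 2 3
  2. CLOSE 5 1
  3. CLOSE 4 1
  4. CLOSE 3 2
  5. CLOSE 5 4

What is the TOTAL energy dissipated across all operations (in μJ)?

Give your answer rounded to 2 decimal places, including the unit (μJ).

Answer: 68.28 μJ

Derivation:
Initial: C1(6μF, Q=0μC, V=0.00V), C2(5μF, Q=1μC, V=0.20V), C3(5μF, Q=13μC, V=2.60V), C4(2μF, Q=18μC, V=9.00V), C5(3μF, Q=11μC, V=3.67V)
Op 1: CLOSE 2-3: Q_total=14.00, C_total=10.00, V=1.40; Q2=7.00, Q3=7.00; dissipated=7.200
Op 2: CLOSE 5-1: Q_total=11.00, C_total=9.00, V=1.22; Q5=3.67, Q1=7.33; dissipated=13.444
Op 3: CLOSE 4-1: Q_total=25.33, C_total=8.00, V=3.17; Q4=6.33, Q1=19.00; dissipated=45.370
Op 4: CLOSE 3-2: Q_total=14.00, C_total=10.00, V=1.40; Q3=7.00, Q2=7.00; dissipated=0.000
Op 5: CLOSE 5-4: Q_total=10.00, C_total=5.00, V=2.00; Q5=6.00, Q4=4.00; dissipated=2.269
Total dissipated: 68.283 μJ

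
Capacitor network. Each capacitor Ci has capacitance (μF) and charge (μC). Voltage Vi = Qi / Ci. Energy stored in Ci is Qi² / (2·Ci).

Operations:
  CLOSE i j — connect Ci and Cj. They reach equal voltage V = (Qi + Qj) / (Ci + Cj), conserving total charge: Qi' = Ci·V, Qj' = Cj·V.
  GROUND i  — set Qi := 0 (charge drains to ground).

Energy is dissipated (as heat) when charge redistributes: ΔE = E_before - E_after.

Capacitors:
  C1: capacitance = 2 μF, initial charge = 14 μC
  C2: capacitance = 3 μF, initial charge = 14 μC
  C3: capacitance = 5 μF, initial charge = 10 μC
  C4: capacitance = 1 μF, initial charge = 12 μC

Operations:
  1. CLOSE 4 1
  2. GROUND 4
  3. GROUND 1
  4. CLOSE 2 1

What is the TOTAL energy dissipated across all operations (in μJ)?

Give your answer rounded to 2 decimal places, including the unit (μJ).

Answer: 134.07 μJ

Derivation:
Initial: C1(2μF, Q=14μC, V=7.00V), C2(3μF, Q=14μC, V=4.67V), C3(5μF, Q=10μC, V=2.00V), C4(1μF, Q=12μC, V=12.00V)
Op 1: CLOSE 4-1: Q_total=26.00, C_total=3.00, V=8.67; Q4=8.67, Q1=17.33; dissipated=8.333
Op 2: GROUND 4: Q4=0; energy lost=37.556
Op 3: GROUND 1: Q1=0; energy lost=75.111
Op 4: CLOSE 2-1: Q_total=14.00, C_total=5.00, V=2.80; Q2=8.40, Q1=5.60; dissipated=13.067
Total dissipated: 134.067 μJ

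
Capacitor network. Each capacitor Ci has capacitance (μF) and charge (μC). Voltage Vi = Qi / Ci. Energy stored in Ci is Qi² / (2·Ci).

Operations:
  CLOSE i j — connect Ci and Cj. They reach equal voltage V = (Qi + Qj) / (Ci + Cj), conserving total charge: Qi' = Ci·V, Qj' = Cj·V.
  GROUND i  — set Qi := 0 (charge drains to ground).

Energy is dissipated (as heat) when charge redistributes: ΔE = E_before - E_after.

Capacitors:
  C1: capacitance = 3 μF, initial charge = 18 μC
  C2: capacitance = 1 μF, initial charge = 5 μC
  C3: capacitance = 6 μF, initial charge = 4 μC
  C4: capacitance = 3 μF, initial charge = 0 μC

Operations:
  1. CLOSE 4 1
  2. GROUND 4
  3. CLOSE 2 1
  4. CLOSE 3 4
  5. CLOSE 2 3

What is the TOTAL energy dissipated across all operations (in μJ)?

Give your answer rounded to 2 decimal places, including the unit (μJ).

Initial: C1(3μF, Q=18μC, V=6.00V), C2(1μF, Q=5μC, V=5.00V), C3(6μF, Q=4μC, V=0.67V), C4(3μF, Q=0μC, V=0.00V)
Op 1: CLOSE 4-1: Q_total=18.00, C_total=6.00, V=3.00; Q4=9.00, Q1=9.00; dissipated=27.000
Op 2: GROUND 4: Q4=0; energy lost=13.500
Op 3: CLOSE 2-1: Q_total=14.00, C_total=4.00, V=3.50; Q2=3.50, Q1=10.50; dissipated=1.500
Op 4: CLOSE 3-4: Q_total=4.00, C_total=9.00, V=0.44; Q3=2.67, Q4=1.33; dissipated=0.444
Op 5: CLOSE 2-3: Q_total=6.17, C_total=7.00, V=0.88; Q2=0.88, Q3=5.29; dissipated=4.001
Total dissipated: 46.446 μJ

Answer: 46.45 μJ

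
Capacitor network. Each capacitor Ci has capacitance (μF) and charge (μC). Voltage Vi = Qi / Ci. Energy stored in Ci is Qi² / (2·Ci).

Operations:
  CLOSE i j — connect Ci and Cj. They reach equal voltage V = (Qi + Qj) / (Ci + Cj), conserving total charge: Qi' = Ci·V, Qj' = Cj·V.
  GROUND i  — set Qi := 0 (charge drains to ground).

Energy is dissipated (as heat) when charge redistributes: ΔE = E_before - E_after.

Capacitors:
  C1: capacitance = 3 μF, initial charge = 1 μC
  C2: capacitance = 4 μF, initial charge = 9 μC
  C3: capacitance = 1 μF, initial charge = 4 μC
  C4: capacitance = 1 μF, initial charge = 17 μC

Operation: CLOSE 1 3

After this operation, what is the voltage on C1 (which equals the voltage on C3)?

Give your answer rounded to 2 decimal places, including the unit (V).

Answer: 1.25 V

Derivation:
Initial: C1(3μF, Q=1μC, V=0.33V), C2(4μF, Q=9μC, V=2.25V), C3(1μF, Q=4μC, V=4.00V), C4(1μF, Q=17μC, V=17.00V)
Op 1: CLOSE 1-3: Q_total=5.00, C_total=4.00, V=1.25; Q1=3.75, Q3=1.25; dissipated=5.042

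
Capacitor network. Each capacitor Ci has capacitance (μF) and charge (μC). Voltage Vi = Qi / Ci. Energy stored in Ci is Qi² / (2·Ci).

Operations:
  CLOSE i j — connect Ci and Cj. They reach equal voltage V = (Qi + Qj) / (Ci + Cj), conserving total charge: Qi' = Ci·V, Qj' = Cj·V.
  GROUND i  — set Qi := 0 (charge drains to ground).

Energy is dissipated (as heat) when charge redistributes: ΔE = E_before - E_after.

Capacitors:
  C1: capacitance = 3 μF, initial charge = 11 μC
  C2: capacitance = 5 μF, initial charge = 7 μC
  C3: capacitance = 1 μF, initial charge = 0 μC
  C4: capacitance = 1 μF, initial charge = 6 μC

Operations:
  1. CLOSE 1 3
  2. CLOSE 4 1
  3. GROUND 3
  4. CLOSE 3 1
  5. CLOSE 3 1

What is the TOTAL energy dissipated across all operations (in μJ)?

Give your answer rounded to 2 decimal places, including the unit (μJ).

Initial: C1(3μF, Q=11μC, V=3.67V), C2(5μF, Q=7μC, V=1.40V), C3(1μF, Q=0μC, V=0.00V), C4(1μF, Q=6μC, V=6.00V)
Op 1: CLOSE 1-3: Q_total=11.00, C_total=4.00, V=2.75; Q1=8.25, Q3=2.75; dissipated=5.042
Op 2: CLOSE 4-1: Q_total=14.25, C_total=4.00, V=3.56; Q4=3.56, Q1=10.69; dissipated=3.961
Op 3: GROUND 3: Q3=0; energy lost=3.781
Op 4: CLOSE 3-1: Q_total=10.69, C_total=4.00, V=2.67; Q3=2.67, Q1=8.02; dissipated=4.759
Op 5: CLOSE 3-1: Q_total=10.69, C_total=4.00, V=2.67; Q3=2.67, Q1=8.02; dissipated=0.000
Total dissipated: 17.543 μJ

Answer: 17.54 μJ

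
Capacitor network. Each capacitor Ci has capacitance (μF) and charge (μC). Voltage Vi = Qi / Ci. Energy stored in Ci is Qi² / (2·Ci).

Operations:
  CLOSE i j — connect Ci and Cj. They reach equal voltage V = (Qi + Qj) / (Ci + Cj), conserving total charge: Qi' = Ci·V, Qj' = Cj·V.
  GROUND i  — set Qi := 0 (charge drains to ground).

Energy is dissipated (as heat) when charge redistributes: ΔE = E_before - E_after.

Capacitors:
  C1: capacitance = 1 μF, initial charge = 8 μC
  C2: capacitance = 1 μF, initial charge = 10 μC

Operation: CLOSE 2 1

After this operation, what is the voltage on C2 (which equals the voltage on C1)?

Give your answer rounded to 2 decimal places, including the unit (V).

Initial: C1(1μF, Q=8μC, V=8.00V), C2(1μF, Q=10μC, V=10.00V)
Op 1: CLOSE 2-1: Q_total=18.00, C_total=2.00, V=9.00; Q2=9.00, Q1=9.00; dissipated=1.000

Answer: 9.00 V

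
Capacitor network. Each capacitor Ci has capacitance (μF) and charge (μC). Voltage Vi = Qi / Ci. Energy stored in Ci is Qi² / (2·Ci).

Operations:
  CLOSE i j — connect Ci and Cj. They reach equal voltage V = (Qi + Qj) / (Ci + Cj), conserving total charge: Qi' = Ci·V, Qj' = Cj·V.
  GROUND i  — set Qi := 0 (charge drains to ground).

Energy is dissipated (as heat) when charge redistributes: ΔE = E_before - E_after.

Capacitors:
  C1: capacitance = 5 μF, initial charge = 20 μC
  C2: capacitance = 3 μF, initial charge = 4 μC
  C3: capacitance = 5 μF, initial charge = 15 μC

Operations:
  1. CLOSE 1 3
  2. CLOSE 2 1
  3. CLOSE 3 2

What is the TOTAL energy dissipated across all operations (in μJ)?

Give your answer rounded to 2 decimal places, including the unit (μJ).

Initial: C1(5μF, Q=20μC, V=4.00V), C2(3μF, Q=4μC, V=1.33V), C3(5μF, Q=15μC, V=3.00V)
Op 1: CLOSE 1-3: Q_total=35.00, C_total=10.00, V=3.50; Q1=17.50, Q3=17.50; dissipated=1.250
Op 2: CLOSE 2-1: Q_total=21.50, C_total=8.00, V=2.69; Q2=8.06, Q1=13.44; dissipated=4.401
Op 3: CLOSE 3-2: Q_total=25.56, C_total=8.00, V=3.20; Q3=15.98, Q2=9.59; dissipated=0.619
Total dissipated: 6.270 μJ

Answer: 6.27 μJ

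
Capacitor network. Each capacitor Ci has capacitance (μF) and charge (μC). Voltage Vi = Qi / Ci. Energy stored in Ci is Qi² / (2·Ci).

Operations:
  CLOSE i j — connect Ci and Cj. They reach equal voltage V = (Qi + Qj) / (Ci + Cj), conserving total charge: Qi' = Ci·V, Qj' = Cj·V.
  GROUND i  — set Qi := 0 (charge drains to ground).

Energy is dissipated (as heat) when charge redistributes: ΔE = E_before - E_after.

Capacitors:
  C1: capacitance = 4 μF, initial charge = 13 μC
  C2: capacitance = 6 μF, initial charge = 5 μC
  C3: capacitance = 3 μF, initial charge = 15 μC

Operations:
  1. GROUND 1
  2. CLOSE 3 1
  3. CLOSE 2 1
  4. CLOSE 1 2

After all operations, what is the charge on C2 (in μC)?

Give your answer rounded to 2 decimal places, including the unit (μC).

Answer: 8.14 μC

Derivation:
Initial: C1(4μF, Q=13μC, V=3.25V), C2(6μF, Q=5μC, V=0.83V), C3(3μF, Q=15μC, V=5.00V)
Op 1: GROUND 1: Q1=0; energy lost=21.125
Op 2: CLOSE 3-1: Q_total=15.00, C_total=7.00, V=2.14; Q3=6.43, Q1=8.57; dissipated=21.429
Op 3: CLOSE 2-1: Q_total=13.57, C_total=10.00, V=1.36; Q2=8.14, Q1=5.43; dissipated=2.058
Op 4: CLOSE 1-2: Q_total=13.57, C_total=10.00, V=1.36; Q1=5.43, Q2=8.14; dissipated=0.000
Final charges: Q1=5.43, Q2=8.14, Q3=6.43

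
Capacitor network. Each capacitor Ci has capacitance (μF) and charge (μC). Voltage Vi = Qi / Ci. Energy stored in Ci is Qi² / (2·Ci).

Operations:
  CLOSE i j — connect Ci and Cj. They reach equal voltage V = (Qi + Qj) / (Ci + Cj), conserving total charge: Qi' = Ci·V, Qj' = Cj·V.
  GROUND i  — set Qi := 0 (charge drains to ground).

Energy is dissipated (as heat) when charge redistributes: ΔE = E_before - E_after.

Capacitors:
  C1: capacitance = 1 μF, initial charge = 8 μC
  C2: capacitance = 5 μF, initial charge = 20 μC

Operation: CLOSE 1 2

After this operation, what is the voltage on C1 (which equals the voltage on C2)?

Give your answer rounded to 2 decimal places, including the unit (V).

Answer: 4.67 V

Derivation:
Initial: C1(1μF, Q=8μC, V=8.00V), C2(5μF, Q=20μC, V=4.00V)
Op 1: CLOSE 1-2: Q_total=28.00, C_total=6.00, V=4.67; Q1=4.67, Q2=23.33; dissipated=6.667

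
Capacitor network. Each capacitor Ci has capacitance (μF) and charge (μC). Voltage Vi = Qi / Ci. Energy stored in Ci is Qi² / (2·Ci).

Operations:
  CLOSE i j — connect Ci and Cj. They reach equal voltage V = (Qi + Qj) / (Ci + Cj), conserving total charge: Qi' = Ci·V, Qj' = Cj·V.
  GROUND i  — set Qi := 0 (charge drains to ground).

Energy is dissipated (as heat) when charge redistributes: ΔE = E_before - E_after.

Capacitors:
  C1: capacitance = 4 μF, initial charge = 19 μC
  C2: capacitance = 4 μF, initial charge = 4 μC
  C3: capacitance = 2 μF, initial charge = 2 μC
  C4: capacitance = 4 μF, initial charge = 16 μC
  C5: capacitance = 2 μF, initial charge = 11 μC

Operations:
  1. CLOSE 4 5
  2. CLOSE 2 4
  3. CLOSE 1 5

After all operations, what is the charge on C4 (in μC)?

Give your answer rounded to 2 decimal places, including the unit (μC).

Initial: C1(4μF, Q=19μC, V=4.75V), C2(4μF, Q=4μC, V=1.00V), C3(2μF, Q=2μC, V=1.00V), C4(4μF, Q=16μC, V=4.00V), C5(2μF, Q=11μC, V=5.50V)
Op 1: CLOSE 4-5: Q_total=27.00, C_total=6.00, V=4.50; Q4=18.00, Q5=9.00; dissipated=1.500
Op 2: CLOSE 2-4: Q_total=22.00, C_total=8.00, V=2.75; Q2=11.00, Q4=11.00; dissipated=12.250
Op 3: CLOSE 1-5: Q_total=28.00, C_total=6.00, V=4.67; Q1=18.67, Q5=9.33; dissipated=0.042
Final charges: Q1=18.67, Q2=11.00, Q3=2.00, Q4=11.00, Q5=9.33

Answer: 11.00 μC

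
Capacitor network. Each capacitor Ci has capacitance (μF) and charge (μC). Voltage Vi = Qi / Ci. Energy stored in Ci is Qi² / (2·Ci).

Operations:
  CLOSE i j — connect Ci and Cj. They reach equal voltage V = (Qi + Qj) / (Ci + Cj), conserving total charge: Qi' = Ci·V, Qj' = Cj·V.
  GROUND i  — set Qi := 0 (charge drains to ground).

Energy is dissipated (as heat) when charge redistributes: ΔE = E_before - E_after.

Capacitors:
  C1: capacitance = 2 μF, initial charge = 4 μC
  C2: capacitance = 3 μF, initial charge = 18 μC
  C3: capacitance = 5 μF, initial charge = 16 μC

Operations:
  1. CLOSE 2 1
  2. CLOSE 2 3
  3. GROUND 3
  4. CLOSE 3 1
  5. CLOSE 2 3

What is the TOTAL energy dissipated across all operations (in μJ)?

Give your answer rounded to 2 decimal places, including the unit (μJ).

Initial: C1(2μF, Q=4μC, V=2.00V), C2(3μF, Q=18μC, V=6.00V), C3(5μF, Q=16μC, V=3.20V)
Op 1: CLOSE 2-1: Q_total=22.00, C_total=5.00, V=4.40; Q2=13.20, Q1=8.80; dissipated=9.600
Op 2: CLOSE 2-3: Q_total=29.20, C_total=8.00, V=3.65; Q2=10.95, Q3=18.25; dissipated=1.350
Op 3: GROUND 3: Q3=0; energy lost=33.306
Op 4: CLOSE 3-1: Q_total=8.80, C_total=7.00, V=1.26; Q3=6.29, Q1=2.51; dissipated=13.829
Op 5: CLOSE 2-3: Q_total=17.24, C_total=8.00, V=2.15; Q2=6.46, Q3=10.77; dissipated=5.368
Total dissipated: 63.453 μJ

Answer: 63.45 μJ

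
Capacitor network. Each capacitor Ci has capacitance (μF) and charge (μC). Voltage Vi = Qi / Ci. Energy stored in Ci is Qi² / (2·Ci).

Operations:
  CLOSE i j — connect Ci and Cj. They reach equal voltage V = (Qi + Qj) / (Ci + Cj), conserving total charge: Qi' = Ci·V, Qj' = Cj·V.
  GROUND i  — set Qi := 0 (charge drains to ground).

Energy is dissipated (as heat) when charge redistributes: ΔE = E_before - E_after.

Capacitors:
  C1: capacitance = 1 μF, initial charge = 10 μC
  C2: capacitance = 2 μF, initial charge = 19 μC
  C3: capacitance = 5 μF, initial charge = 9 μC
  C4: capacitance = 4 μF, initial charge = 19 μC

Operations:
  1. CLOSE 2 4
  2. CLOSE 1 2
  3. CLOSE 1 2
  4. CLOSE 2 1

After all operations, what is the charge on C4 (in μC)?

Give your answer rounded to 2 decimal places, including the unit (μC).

Answer: 25.33 μC

Derivation:
Initial: C1(1μF, Q=10μC, V=10.00V), C2(2μF, Q=19μC, V=9.50V), C3(5μF, Q=9μC, V=1.80V), C4(4μF, Q=19μC, V=4.75V)
Op 1: CLOSE 2-4: Q_total=38.00, C_total=6.00, V=6.33; Q2=12.67, Q4=25.33; dissipated=15.042
Op 2: CLOSE 1-2: Q_total=22.67, C_total=3.00, V=7.56; Q1=7.56, Q2=15.11; dissipated=4.481
Op 3: CLOSE 1-2: Q_total=22.67, C_total=3.00, V=7.56; Q1=7.56, Q2=15.11; dissipated=0.000
Op 4: CLOSE 2-1: Q_total=22.67, C_total=3.00, V=7.56; Q2=15.11, Q1=7.56; dissipated=0.000
Final charges: Q1=7.56, Q2=15.11, Q3=9.00, Q4=25.33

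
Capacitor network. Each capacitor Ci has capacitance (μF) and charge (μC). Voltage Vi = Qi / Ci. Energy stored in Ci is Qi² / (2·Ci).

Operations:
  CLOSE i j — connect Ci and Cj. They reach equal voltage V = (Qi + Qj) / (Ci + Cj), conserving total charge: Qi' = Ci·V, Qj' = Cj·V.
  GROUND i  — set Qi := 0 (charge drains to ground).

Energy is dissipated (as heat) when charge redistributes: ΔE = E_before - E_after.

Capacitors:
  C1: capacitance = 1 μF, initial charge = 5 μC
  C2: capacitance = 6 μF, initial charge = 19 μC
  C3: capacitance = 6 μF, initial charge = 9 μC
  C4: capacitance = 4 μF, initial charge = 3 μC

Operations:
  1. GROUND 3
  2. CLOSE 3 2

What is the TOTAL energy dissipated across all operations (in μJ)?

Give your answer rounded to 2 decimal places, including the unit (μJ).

Initial: C1(1μF, Q=5μC, V=5.00V), C2(6μF, Q=19μC, V=3.17V), C3(6μF, Q=9μC, V=1.50V), C4(4μF, Q=3μC, V=0.75V)
Op 1: GROUND 3: Q3=0; energy lost=6.750
Op 2: CLOSE 3-2: Q_total=19.00, C_total=12.00, V=1.58; Q3=9.50, Q2=9.50; dissipated=15.042
Total dissipated: 21.792 μJ

Answer: 21.79 μJ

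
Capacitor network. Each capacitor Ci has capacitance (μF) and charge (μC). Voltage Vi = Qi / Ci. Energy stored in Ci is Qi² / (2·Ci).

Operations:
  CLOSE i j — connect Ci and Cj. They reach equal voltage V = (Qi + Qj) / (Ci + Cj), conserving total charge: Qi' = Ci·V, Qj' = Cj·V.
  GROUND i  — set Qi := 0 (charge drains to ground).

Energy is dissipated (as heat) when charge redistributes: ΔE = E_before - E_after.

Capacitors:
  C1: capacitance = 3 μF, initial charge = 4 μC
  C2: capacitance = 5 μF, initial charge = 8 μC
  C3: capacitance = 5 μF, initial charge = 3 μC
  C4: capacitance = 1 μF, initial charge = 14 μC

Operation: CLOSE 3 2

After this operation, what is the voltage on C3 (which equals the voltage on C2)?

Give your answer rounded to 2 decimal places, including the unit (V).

Initial: C1(3μF, Q=4μC, V=1.33V), C2(5μF, Q=8μC, V=1.60V), C3(5μF, Q=3μC, V=0.60V), C4(1μF, Q=14μC, V=14.00V)
Op 1: CLOSE 3-2: Q_total=11.00, C_total=10.00, V=1.10; Q3=5.50, Q2=5.50; dissipated=1.250

Answer: 1.10 V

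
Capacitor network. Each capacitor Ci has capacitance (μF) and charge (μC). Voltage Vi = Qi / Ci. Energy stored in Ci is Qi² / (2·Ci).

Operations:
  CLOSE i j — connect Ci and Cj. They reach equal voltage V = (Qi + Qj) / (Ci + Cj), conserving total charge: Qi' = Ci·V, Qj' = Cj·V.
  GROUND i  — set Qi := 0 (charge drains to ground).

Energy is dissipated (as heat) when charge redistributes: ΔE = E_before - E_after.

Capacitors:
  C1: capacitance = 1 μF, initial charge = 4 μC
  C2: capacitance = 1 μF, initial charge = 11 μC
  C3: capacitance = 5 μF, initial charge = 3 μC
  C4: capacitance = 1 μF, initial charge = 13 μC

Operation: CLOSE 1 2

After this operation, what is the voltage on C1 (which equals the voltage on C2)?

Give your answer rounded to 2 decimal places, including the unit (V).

Initial: C1(1μF, Q=4μC, V=4.00V), C2(1μF, Q=11μC, V=11.00V), C3(5μF, Q=3μC, V=0.60V), C4(1μF, Q=13μC, V=13.00V)
Op 1: CLOSE 1-2: Q_total=15.00, C_total=2.00, V=7.50; Q1=7.50, Q2=7.50; dissipated=12.250

Answer: 7.50 V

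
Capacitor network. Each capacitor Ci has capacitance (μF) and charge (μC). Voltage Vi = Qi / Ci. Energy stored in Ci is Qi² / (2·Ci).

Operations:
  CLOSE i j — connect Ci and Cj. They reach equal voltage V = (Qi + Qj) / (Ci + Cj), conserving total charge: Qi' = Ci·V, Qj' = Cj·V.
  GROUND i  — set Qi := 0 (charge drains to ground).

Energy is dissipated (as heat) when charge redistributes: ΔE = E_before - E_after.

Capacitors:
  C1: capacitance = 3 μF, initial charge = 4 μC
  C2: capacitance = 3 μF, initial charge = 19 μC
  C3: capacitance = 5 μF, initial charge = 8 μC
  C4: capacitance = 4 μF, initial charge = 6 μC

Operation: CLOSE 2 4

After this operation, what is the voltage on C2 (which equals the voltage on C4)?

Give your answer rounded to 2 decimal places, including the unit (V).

Initial: C1(3μF, Q=4μC, V=1.33V), C2(3μF, Q=19μC, V=6.33V), C3(5μF, Q=8μC, V=1.60V), C4(4μF, Q=6μC, V=1.50V)
Op 1: CLOSE 2-4: Q_total=25.00, C_total=7.00, V=3.57; Q2=10.71, Q4=14.29; dissipated=20.024

Answer: 3.57 V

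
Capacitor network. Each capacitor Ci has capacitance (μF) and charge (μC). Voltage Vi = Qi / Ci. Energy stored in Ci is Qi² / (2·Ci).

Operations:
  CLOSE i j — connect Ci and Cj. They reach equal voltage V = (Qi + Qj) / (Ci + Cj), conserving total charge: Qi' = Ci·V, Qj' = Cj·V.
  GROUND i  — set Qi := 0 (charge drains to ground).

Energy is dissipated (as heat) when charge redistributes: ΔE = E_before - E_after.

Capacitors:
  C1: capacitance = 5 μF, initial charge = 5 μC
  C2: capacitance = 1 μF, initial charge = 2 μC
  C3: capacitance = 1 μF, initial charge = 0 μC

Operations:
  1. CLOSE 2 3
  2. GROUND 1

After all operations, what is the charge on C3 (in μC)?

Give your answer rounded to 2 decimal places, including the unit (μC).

Answer: 1.00 μC

Derivation:
Initial: C1(5μF, Q=5μC, V=1.00V), C2(1μF, Q=2μC, V=2.00V), C3(1μF, Q=0μC, V=0.00V)
Op 1: CLOSE 2-3: Q_total=2.00, C_total=2.00, V=1.00; Q2=1.00, Q3=1.00; dissipated=1.000
Op 2: GROUND 1: Q1=0; energy lost=2.500
Final charges: Q1=0.00, Q2=1.00, Q3=1.00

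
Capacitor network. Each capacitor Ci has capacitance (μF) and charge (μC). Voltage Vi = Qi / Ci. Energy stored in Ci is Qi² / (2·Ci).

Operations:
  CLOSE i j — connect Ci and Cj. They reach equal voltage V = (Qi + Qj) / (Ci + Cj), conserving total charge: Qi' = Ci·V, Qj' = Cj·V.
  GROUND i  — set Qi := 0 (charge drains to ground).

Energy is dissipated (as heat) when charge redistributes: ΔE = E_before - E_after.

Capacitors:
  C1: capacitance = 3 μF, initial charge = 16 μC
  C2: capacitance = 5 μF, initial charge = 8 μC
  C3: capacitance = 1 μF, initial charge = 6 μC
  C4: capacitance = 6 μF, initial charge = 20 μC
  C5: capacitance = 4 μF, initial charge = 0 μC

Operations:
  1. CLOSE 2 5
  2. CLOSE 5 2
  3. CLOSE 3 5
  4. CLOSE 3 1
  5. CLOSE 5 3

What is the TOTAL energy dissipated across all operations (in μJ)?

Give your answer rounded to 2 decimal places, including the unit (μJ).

Initial: C1(3μF, Q=16μC, V=5.33V), C2(5μF, Q=8μC, V=1.60V), C3(1μF, Q=6μC, V=6.00V), C4(6μF, Q=20μC, V=3.33V), C5(4μF, Q=0μC, V=0.00V)
Op 1: CLOSE 2-5: Q_total=8.00, C_total=9.00, V=0.89; Q2=4.44, Q5=3.56; dissipated=2.844
Op 2: CLOSE 5-2: Q_total=8.00, C_total=9.00, V=0.89; Q5=3.56, Q2=4.44; dissipated=0.000
Op 3: CLOSE 3-5: Q_total=9.56, C_total=5.00, V=1.91; Q3=1.91, Q5=7.64; dissipated=10.449
Op 4: CLOSE 3-1: Q_total=17.91, C_total=4.00, V=4.48; Q3=4.48, Q1=13.43; dissipated=4.392
Op 5: CLOSE 5-3: Q_total=12.12, C_total=5.00, V=2.42; Q5=9.70, Q3=2.42; dissipated=2.635
Total dissipated: 20.321 μJ

Answer: 20.32 μJ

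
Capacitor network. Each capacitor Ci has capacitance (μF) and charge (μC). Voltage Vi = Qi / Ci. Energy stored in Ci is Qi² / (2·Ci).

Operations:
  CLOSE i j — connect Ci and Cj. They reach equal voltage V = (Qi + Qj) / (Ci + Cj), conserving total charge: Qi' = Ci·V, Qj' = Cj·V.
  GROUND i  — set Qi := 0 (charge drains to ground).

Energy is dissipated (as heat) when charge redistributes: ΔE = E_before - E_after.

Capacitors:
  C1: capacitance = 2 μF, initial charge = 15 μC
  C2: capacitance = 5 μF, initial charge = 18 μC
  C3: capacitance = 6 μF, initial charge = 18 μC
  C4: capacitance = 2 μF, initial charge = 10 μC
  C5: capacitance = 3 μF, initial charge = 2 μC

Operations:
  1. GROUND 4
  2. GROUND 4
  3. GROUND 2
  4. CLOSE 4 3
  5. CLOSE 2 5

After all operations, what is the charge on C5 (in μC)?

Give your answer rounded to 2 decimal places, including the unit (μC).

Answer: 0.75 μC

Derivation:
Initial: C1(2μF, Q=15μC, V=7.50V), C2(5μF, Q=18μC, V=3.60V), C3(6μF, Q=18μC, V=3.00V), C4(2μF, Q=10μC, V=5.00V), C5(3μF, Q=2μC, V=0.67V)
Op 1: GROUND 4: Q4=0; energy lost=25.000
Op 2: GROUND 4: Q4=0; energy lost=0.000
Op 3: GROUND 2: Q2=0; energy lost=32.400
Op 4: CLOSE 4-3: Q_total=18.00, C_total=8.00, V=2.25; Q4=4.50, Q3=13.50; dissipated=6.750
Op 5: CLOSE 2-5: Q_total=2.00, C_total=8.00, V=0.25; Q2=1.25, Q5=0.75; dissipated=0.417
Final charges: Q1=15.00, Q2=1.25, Q3=13.50, Q4=4.50, Q5=0.75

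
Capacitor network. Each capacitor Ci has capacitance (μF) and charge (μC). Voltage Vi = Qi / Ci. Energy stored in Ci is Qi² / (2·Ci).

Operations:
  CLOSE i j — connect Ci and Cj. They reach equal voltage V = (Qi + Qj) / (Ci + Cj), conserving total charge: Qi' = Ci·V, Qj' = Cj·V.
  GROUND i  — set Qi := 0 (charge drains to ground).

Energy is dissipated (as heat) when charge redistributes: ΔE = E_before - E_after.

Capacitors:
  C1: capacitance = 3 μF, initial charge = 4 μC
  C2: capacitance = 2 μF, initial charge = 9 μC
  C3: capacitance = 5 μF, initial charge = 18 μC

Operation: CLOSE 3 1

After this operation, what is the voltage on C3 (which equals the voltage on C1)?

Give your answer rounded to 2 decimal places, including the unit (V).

Answer: 2.75 V

Derivation:
Initial: C1(3μF, Q=4μC, V=1.33V), C2(2μF, Q=9μC, V=4.50V), C3(5μF, Q=18μC, V=3.60V)
Op 1: CLOSE 3-1: Q_total=22.00, C_total=8.00, V=2.75; Q3=13.75, Q1=8.25; dissipated=4.817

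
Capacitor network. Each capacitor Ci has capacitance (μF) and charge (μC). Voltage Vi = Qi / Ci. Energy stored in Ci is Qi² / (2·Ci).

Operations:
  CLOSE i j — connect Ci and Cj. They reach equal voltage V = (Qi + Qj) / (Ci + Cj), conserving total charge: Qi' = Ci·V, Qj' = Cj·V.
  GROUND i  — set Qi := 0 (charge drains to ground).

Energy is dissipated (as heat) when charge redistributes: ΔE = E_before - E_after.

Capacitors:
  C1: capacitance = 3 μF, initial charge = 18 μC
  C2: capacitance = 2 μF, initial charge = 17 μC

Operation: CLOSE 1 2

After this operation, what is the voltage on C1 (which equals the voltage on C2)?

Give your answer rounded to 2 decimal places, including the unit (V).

Initial: C1(3μF, Q=18μC, V=6.00V), C2(2μF, Q=17μC, V=8.50V)
Op 1: CLOSE 1-2: Q_total=35.00, C_total=5.00, V=7.00; Q1=21.00, Q2=14.00; dissipated=3.750

Answer: 7.00 V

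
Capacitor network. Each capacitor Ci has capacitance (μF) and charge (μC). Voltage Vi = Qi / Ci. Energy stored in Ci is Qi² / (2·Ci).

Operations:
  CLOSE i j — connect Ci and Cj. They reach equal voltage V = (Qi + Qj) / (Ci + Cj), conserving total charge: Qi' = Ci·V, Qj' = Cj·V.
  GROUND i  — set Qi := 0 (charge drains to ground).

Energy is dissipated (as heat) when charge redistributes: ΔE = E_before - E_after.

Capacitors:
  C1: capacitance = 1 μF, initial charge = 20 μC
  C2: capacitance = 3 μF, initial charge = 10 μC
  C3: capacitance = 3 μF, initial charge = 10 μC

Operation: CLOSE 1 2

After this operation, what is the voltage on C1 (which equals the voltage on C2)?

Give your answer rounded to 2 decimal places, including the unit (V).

Answer: 7.50 V

Derivation:
Initial: C1(1μF, Q=20μC, V=20.00V), C2(3μF, Q=10μC, V=3.33V), C3(3μF, Q=10μC, V=3.33V)
Op 1: CLOSE 1-2: Q_total=30.00, C_total=4.00, V=7.50; Q1=7.50, Q2=22.50; dissipated=104.167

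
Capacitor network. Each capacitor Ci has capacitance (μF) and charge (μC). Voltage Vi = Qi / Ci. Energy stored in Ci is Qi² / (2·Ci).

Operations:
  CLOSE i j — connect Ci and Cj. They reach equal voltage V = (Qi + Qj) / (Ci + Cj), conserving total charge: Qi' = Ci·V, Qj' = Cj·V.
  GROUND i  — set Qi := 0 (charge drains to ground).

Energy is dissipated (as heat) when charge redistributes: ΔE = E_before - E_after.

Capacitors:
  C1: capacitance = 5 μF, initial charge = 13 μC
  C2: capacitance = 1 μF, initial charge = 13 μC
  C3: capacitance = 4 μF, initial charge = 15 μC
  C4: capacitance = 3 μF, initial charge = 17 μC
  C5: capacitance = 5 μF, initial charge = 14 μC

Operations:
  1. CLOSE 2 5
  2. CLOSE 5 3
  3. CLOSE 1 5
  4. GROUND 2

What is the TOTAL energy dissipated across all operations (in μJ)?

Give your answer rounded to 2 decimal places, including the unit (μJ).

Answer: 57.17 μJ

Derivation:
Initial: C1(5μF, Q=13μC, V=2.60V), C2(1μF, Q=13μC, V=13.00V), C3(4μF, Q=15μC, V=3.75V), C4(3μF, Q=17μC, V=5.67V), C5(5μF, Q=14μC, V=2.80V)
Op 1: CLOSE 2-5: Q_total=27.00, C_total=6.00, V=4.50; Q2=4.50, Q5=22.50; dissipated=43.350
Op 2: CLOSE 5-3: Q_total=37.50, C_total=9.00, V=4.17; Q5=20.83, Q3=16.67; dissipated=0.625
Op 3: CLOSE 1-5: Q_total=33.83, C_total=10.00, V=3.38; Q1=16.92, Q5=16.92; dissipated=3.068
Op 4: GROUND 2: Q2=0; energy lost=10.125
Total dissipated: 57.168 μJ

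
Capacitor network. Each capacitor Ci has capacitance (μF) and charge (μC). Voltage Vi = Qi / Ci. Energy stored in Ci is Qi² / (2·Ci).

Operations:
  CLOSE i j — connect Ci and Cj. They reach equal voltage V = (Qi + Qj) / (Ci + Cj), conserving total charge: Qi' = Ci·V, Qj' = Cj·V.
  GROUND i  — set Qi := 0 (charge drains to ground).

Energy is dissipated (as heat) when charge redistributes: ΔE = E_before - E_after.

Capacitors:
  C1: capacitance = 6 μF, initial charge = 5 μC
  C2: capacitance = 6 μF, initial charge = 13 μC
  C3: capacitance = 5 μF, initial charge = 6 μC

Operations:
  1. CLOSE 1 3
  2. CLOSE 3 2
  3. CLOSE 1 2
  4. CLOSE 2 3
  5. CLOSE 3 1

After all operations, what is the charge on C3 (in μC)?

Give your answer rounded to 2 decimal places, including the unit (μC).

Initial: C1(6μF, Q=5μC, V=0.83V), C2(6μF, Q=13μC, V=2.17V), C3(5μF, Q=6μC, V=1.20V)
Op 1: CLOSE 1-3: Q_total=11.00, C_total=11.00, V=1.00; Q1=6.00, Q3=5.00; dissipated=0.183
Op 2: CLOSE 3-2: Q_total=18.00, C_total=11.00, V=1.64; Q3=8.18, Q2=9.82; dissipated=1.856
Op 3: CLOSE 1-2: Q_total=15.82, C_total=12.00, V=1.32; Q1=7.91, Q2=7.91; dissipated=0.607
Op 4: CLOSE 2-3: Q_total=16.09, C_total=11.00, V=1.46; Q2=8.78, Q3=7.31; dissipated=0.138
Op 5: CLOSE 3-1: Q_total=15.22, C_total=11.00, V=1.38; Q3=6.92, Q1=8.30; dissipated=0.029
Final charges: Q1=8.30, Q2=8.78, Q3=6.92

Answer: 6.92 μC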